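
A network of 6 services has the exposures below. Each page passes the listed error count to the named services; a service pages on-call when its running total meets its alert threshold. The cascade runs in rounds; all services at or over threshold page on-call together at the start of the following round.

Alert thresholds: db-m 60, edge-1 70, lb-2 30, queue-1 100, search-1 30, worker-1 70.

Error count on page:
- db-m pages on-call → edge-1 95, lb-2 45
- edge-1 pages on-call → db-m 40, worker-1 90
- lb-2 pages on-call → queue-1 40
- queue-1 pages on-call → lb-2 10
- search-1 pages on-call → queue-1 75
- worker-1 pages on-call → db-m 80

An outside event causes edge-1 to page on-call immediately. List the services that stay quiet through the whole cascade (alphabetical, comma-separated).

queue-1, search-1

Round 1 — edge-1 pages on-call (initial).
  db-m: +40 → 40 < 60
  worker-1: +90 → 90 ≥ 70
Round 2 — worker-1 pages on-call.
  db-m: +80 → 120 ≥ 60
Round 3 — db-m pages on-call.
  lb-2: +45 → 45 ≥ 30
Round 4 — lb-2 pages on-call.
  queue-1: +40 → 40 < 100
No further pages.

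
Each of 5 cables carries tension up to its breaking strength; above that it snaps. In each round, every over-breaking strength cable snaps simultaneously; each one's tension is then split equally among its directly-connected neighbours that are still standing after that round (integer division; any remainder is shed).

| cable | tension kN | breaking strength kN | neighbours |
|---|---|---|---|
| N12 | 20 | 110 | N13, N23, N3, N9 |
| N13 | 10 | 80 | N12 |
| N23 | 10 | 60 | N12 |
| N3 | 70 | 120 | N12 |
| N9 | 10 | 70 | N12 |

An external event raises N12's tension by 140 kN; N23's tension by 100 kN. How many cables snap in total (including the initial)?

Round 1 — N12 at 160 > 110; N23 at 110 > 60. N12, N23 snap.
  N12 sheds 160 kN to N13, N3, N9: 53 each (1 lost).
    N13: 10+53 = 63 ≤ 80
    N3: 70+53 = 123 > 120
    N9: 10+53 = 63 ≤ 70
  N23 sheds 110 kN: no online neighbours, lost.
Round 2 — N3 snaps.
  N3 sheds 123 kN: no online neighbours, lost.
No further breaks.

3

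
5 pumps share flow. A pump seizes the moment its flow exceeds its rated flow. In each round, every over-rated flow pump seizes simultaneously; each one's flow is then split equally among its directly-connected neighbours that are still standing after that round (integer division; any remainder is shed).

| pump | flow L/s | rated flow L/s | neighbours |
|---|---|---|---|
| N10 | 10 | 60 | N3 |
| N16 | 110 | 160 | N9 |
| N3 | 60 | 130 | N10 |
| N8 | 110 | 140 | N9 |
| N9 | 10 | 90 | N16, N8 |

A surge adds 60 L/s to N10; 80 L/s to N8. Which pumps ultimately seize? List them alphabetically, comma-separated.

N10, N16, N8, N9

Round 1 — N10 at 70 > 60; N8 at 190 > 140. N10, N8 seize.
  N10 sheds 70 L/s to N3: 70 each.
    N3: 60+70 = 130 ≤ 130
  N8 sheds 190 L/s to N9: 190 each.
    N9: 10+190 = 200 > 90
Round 2 — N9 seizes.
  N9 sheds 200 L/s to N16: 200 each.
    N16: 110+200 = 310 > 160
Round 3 — N16 seizes.
  N16 sheds 310 L/s: no online neighbours, lost.
No further seizures.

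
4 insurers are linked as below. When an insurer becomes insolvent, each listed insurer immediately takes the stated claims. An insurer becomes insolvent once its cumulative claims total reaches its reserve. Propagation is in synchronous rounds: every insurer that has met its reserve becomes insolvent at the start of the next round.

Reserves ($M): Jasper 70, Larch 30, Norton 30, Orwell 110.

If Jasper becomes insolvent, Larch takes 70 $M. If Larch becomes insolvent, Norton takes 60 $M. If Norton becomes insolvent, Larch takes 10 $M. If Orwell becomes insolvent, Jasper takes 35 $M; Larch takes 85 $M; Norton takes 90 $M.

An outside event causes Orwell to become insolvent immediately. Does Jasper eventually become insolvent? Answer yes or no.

Round 1 — Orwell becomes insolvent (initial).
  Jasper: +35 → 35 < 70
  Larch: +85 → 85 ≥ 30
  Norton: +90 → 90 ≥ 30
Round 2 — Larch, Norton become insolvent.
No further insolvencies.

no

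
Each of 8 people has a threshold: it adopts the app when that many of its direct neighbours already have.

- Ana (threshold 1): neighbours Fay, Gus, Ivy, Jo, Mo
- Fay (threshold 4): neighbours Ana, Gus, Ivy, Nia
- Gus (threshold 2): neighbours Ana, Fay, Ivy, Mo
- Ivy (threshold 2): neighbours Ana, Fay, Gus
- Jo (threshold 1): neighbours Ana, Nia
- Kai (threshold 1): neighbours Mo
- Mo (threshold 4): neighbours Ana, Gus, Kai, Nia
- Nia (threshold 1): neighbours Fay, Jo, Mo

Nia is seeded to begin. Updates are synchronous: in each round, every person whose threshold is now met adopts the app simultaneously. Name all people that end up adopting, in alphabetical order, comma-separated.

Round 1 — Nia adopts the app (initial).
Round 2 — checking thresholds:
  Fay: 1 of 4 neighbours < 4, holds.
  Jo: 1 of 2 neighbours ≥ 1, adopts the app.
  Mo: 1 of 4 neighbours < 4, holds.
Round 3 — checking thresholds:
  Ana: 1 of 5 neighbours ≥ 1, adopts the app.
  Fay: 1 of 4 neighbours < 4, holds.
  Mo: 1 of 4 neighbours < 4, holds.
Round 4 — no new adoptions; cascade stops.

Ana, Jo, Nia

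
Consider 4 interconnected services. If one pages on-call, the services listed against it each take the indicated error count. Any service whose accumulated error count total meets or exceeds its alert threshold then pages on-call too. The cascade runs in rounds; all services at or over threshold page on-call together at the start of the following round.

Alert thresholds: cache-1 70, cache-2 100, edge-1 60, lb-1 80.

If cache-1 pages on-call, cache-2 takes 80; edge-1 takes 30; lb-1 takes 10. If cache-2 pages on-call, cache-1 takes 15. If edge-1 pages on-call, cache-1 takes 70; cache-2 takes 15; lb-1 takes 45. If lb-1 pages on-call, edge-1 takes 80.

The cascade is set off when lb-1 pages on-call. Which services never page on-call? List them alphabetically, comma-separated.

Round 1 — lb-1 pages on-call (initial).
  edge-1: +80 → 80 ≥ 60
Round 2 — edge-1 pages on-call.
  cache-1: +70 → 70 ≥ 70
  cache-2: +15 → 15 < 100
Round 3 — cache-1 pages on-call.
  cache-2: +80 → 95 < 100
No further pages.

cache-2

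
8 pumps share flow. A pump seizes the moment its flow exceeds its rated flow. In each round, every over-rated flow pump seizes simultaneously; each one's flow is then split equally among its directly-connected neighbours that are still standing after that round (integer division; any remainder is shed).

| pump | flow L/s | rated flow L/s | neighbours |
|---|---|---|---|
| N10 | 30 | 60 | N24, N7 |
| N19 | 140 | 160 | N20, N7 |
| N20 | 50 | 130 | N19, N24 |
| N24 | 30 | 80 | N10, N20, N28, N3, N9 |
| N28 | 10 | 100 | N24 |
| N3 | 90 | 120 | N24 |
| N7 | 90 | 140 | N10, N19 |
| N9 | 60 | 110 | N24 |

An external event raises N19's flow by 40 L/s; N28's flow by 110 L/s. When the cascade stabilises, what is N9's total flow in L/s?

Round 1 — N19 at 180 > 160; N28 at 120 > 100. N19, N28 seize.
  N19 sheds 180 L/s to N20, N7: 90 each.
    N20: 50+90 = 140 > 130
    N7: 90+90 = 180 > 140
  N28 sheds 120 L/s to N24: 120 each.
    N24: 30+120 = 150 > 80
Round 2 — N20, N24, N7 seize.
  N20 sheds 140 L/s: no online neighbours, lost.
  N24 sheds 150 L/s to N10, N3, N9: 50 each.
    N10: 30+50 = 80 > 60
    N3: 90+50 = 140 > 120
    N9: 60+50 = 110 ≤ 110
  N7 sheds 180 L/s to N10: 180 each.
    N10: 80+180 = 260 > 60
Round 3 — N10, N3 seize.
  N10 sheds 260 L/s: no online neighbours, lost.
  N3 sheds 140 L/s: no online neighbours, lost.
No further seizures.

110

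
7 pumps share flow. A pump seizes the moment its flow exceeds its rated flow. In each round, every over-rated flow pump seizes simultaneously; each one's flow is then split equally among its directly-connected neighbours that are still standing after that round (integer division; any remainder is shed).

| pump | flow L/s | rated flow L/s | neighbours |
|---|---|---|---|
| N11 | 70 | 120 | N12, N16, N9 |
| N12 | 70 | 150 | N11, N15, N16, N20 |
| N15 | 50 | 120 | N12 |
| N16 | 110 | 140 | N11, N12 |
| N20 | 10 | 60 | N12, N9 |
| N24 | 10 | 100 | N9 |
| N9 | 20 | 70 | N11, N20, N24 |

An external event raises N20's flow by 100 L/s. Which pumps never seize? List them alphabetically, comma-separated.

N11, N12, N15, N16, N24

Round 1 — N20 at 110 > 60. N20 seizes.
  N20 sheds 110 L/s to N12, N9: 55 each.
    N12: 70+55 = 125 ≤ 150
    N9: 20+55 = 75 > 70
Round 2 — N9 seizes.
  N9 sheds 75 L/s to N11, N24: 37 each (1 lost).
    N11: 70+37 = 107 ≤ 120
    N24: 10+37 = 47 ≤ 100
No further seizures.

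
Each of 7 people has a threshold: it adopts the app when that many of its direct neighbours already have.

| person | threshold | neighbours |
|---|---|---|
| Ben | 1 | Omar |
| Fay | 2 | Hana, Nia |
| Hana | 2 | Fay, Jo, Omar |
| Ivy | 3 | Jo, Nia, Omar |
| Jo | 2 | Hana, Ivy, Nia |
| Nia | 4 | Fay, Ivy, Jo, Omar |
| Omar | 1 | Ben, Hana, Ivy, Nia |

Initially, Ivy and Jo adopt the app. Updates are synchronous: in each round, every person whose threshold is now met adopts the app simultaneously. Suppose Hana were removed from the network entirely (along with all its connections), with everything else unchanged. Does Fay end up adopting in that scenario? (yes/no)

no

With Hana removed:
Round 1 — Ivy, Jo adopt the app (initial).
Round 2 — checking thresholds:
  Nia: 2 of 4 neighbours < 4, below threshold.
  Omar: 1 of 3 neighbours ≥ 1, adopts the app.
Round 3 — checking thresholds:
  Ben: 1 of 1 neighbours ≥ 1, adopts the app.
  Nia: 3 of 4 neighbours < 4, below threshold.
Round 4 — no new adoptions; cascade stops.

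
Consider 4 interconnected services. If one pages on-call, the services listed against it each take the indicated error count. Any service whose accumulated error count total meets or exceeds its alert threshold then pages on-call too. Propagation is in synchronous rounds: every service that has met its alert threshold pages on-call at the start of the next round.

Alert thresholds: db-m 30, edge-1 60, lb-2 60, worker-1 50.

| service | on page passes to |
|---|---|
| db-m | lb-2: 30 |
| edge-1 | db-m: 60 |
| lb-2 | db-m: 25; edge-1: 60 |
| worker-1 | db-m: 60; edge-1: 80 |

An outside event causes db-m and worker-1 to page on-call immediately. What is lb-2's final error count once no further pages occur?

30

Round 1 — db-m, worker-1 page on-call (initial).
  edge-1: +80 → 80 ≥ 60
  lb-2: +30 → 30 < 60
Round 2 — edge-1 pages on-call.
No further pages.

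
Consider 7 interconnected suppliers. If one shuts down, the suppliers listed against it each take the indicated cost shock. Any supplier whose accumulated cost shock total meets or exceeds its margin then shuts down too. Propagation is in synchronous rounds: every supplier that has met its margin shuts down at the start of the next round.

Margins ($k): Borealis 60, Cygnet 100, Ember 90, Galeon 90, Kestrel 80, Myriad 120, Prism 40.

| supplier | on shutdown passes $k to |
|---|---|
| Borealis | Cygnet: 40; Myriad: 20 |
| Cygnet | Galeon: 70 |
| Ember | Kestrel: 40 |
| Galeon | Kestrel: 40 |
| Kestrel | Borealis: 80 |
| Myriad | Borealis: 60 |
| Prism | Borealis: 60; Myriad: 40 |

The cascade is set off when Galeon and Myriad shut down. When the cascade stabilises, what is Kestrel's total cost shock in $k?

Round 1 — Galeon, Myriad shut down (initial).
  Borealis: +60 → 60 ≥ 60
  Kestrel: +40 → 40 < 80
Round 2 — Borealis shuts down.
  Cygnet: +40 → 40 < 100
No further shutdowns.

40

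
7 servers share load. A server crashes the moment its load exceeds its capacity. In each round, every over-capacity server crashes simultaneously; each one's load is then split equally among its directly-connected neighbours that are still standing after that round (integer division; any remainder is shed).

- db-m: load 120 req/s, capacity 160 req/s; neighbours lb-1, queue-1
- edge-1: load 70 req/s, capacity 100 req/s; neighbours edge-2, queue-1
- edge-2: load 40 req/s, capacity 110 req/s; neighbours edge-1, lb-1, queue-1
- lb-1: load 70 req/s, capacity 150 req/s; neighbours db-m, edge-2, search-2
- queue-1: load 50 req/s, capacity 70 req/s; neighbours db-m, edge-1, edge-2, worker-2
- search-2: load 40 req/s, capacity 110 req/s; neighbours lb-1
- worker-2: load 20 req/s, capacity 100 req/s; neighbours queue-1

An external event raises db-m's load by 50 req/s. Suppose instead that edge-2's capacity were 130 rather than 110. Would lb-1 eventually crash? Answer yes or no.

With edge-2's capacity at 130:
Round 1 — db-m at 170 > 160. db-m crashes.
  db-m sheds 170 req/s to lb-1, queue-1: 85 each.
    lb-1: 70+85 = 155 > 150
    queue-1: 50+85 = 135 > 70
Round 2 — lb-1, queue-1 crash.
  lb-1 sheds 155 req/s to edge-2, search-2: 77 each (1 lost).
    edge-2: 40+77 = 117 ≤ 130
    search-2: 40+77 = 117 > 110
  queue-1 sheds 135 req/s to edge-1, edge-2, worker-2: 45 each.
    edge-1: 70+45 = 115 > 100
    edge-2: 117+45 = 162 > 130
    worker-2: 20+45 = 65 ≤ 100
Round 3 — edge-1, edge-2, search-2 crash.
  edge-1 sheds 115 req/s: no online neighbours, lost.
  edge-2 sheds 162 req/s: no online neighbours, lost.
  search-2 sheds 117 req/s: no online neighbours, lost.
No further crashes.

yes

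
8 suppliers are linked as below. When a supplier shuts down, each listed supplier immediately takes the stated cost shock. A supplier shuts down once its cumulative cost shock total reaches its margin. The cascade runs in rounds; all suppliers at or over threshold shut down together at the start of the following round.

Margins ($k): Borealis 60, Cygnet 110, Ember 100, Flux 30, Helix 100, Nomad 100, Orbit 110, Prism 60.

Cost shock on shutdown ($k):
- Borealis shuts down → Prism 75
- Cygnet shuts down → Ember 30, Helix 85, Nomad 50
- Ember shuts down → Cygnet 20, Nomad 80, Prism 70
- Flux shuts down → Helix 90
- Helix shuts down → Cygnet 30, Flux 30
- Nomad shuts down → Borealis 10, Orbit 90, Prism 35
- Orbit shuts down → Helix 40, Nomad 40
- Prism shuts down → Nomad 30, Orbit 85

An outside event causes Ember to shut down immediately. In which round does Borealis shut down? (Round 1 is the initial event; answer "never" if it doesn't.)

Round 1 — Ember shuts down (initial).
  Cygnet: +20 → 20 < 110
  Nomad: +80 → 80 < 100
  Prism: +70 → 70 ≥ 60
Round 2 — Prism shuts down.
  Nomad: +30 → 110 ≥ 100
  Orbit: +85 → 85 < 110
Round 3 — Nomad shuts down.
  Borealis: +10 → 10 < 60
  Orbit: +90 → 175 ≥ 110
Round 4 — Orbit shuts down.
  Helix: +40 → 40 < 100
No further shutdowns.

never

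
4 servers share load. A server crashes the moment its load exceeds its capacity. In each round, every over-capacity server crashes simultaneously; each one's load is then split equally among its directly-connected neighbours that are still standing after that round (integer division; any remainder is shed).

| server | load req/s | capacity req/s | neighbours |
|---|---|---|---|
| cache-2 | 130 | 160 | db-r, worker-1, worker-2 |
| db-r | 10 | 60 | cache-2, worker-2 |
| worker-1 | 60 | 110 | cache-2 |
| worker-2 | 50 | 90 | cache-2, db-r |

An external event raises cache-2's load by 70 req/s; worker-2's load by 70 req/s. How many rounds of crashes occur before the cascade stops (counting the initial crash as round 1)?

2

Round 1 — cache-2 at 200 > 160; worker-2 at 120 > 90. cache-2, worker-2 crash.
  cache-2 sheds 200 req/s to db-r, worker-1: 100 each.
    db-r: 10+100 = 110 > 60
    worker-1: 60+100 = 160 > 110
  worker-2 sheds 120 req/s to db-r: 120 each.
    db-r: 110+120 = 230 > 60
Round 2 — db-r, worker-1 crash.
  db-r sheds 230 req/s: no online neighbours, lost.
  worker-1 sheds 160 req/s: no online neighbours, lost.
No further crashes.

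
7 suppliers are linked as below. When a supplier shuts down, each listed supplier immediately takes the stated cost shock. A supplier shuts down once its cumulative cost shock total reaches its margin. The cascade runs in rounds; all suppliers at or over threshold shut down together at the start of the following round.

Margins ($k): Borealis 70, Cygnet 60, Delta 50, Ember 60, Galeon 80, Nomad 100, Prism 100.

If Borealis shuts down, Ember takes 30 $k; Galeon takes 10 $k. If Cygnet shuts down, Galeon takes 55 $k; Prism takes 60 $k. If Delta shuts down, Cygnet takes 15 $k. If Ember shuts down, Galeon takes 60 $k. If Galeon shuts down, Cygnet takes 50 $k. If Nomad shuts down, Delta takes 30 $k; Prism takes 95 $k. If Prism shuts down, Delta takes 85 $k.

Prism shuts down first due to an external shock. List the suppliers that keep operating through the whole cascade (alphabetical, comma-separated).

Borealis, Cygnet, Ember, Galeon, Nomad

Round 1 — Prism shuts down (initial).
  Delta: +85 → 85 ≥ 50
Round 2 — Delta shuts down.
  Cygnet: +15 → 15 < 60
No further shutdowns.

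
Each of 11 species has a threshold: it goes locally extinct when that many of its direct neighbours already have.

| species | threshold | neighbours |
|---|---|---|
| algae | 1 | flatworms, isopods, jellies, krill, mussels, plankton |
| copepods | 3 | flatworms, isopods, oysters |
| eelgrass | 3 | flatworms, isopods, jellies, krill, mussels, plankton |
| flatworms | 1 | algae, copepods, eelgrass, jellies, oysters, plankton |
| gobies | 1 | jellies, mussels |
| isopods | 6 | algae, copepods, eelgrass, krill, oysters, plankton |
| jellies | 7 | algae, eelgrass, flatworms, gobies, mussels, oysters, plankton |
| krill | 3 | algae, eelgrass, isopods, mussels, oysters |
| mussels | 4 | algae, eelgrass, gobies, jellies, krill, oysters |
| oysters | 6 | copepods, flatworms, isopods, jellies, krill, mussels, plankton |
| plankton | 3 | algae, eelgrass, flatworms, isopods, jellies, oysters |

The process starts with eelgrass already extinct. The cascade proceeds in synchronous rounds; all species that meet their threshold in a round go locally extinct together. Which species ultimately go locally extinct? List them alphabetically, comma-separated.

Round 1 — eelgrass goes locally extinct (initial).
Round 2 — checking thresholds:
  flatworms: 1 of 6 neighbours ≥ 1, goes locally extinct.
  isopods: 1 of 6 neighbours < 6, not yet.
  jellies: 1 of 7 neighbours < 7, not yet.
  krill: 1 of 5 neighbours < 3, not yet.
  mussels: 1 of 6 neighbours < 4, not yet.
  plankton: 1 of 6 neighbours < 3, not yet.
Round 3 — checking thresholds:
  algae: 1 of 6 neighbours ≥ 1, goes locally extinct.
  copepods: 1 of 3 neighbours < 3, not yet.
  isopods: 1 of 6 neighbours < 6, not yet.
  jellies: 2 of 7 neighbours < 7, not yet.
  krill: 1 of 5 neighbours < 3, not yet.
  mussels: 1 of 6 neighbours < 4, not yet.
  oysters: 1 of 7 neighbours < 6, not yet.
  plankton: 2 of 6 neighbours < 3, not yet.
Round 4 — checking thresholds:
  copepods: 1 of 3 neighbours < 3, not yet.
  isopods: 2 of 6 neighbours < 6, not yet.
  jellies: 3 of 7 neighbours < 7, not yet.
  krill: 2 of 5 neighbours < 3, not yet.
  mussels: 2 of 6 neighbours < 4, not yet.
  oysters: 1 of 7 neighbours < 6, not yet.
  plankton: 3 of 6 neighbours ≥ 3, goes locally extinct.
Round 5 — no new extinctions; cascade stops.

algae, eelgrass, flatworms, plankton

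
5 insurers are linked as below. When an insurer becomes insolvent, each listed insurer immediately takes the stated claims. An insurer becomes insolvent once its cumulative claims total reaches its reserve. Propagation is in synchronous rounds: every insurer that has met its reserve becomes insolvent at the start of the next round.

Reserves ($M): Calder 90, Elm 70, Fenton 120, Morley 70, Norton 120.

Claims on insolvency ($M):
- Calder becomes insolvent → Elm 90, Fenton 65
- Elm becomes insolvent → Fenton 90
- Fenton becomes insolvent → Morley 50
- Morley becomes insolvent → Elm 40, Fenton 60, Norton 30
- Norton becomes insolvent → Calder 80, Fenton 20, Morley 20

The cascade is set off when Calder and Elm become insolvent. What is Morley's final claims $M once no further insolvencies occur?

50

Round 1 — Calder, Elm become insolvent (initial).
  Fenton: +65+90 → 155 ≥ 120
Round 2 — Fenton becomes insolvent.
  Morley: +50 → 50 < 70
No further insolvencies.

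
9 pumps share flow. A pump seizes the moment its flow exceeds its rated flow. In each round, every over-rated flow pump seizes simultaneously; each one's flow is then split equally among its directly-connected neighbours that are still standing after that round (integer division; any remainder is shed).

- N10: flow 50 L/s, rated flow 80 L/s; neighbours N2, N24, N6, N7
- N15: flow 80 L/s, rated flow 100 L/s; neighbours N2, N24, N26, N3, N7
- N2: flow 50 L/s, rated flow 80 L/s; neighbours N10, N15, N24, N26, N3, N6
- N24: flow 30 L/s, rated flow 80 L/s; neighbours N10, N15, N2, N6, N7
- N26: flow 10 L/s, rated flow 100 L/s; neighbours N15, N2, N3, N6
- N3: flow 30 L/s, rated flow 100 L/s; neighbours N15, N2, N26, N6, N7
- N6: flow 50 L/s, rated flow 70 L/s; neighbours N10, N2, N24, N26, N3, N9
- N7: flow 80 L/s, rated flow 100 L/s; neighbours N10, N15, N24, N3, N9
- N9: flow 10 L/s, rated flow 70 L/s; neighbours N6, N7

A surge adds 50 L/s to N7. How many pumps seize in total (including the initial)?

Round 1 — N7 at 130 > 100. N7 seizes.
  N7 sheds 130 L/s to N10, N15, N24, N3, N9: 26 each.
    N10: 50+26 = 76 ≤ 80
    N15: 80+26 = 106 > 100
    N24: 30+26 = 56 ≤ 80
    N3: 30+26 = 56 ≤ 100
    N9: 10+26 = 36 ≤ 70
Round 2 — N15 seizes.
  N15 sheds 106 L/s to N2, N24, N26, N3: 26 each (2 lost).
    N2: 50+26 = 76 ≤ 80
    N24: 56+26 = 82 > 80
    N26: 10+26 = 36 ≤ 100
    N3: 56+26 = 82 ≤ 100
Round 3 — N24 seizes.
  N24 sheds 82 L/s to N10, N2, N6: 27 each (1 lost).
    N10: 76+27 = 103 > 80
    N2: 76+27 = 103 > 80
    N6: 50+27 = 77 > 70
Round 4 — N10, N2, N6 seize.
  N10 sheds 103 L/s: no online neighbours, lost.
  N2 sheds 103 L/s to N26, N3: 51 each (1 lost).
    N26: 36+51 = 87 ≤ 100
    N3: 82+51 = 133 > 100
  N6 sheds 77 L/s to N26, N3, N9: 25 each (2 lost).
    N26: 87+25 = 112 > 100
    N3: 133+25 = 158 > 100
    N9: 36+25 = 61 ≤ 70
Round 5 — N26, N3 seize.
  N26 sheds 112 L/s: no online neighbours, lost.
  N3 sheds 158 L/s: no online neighbours, lost.
No further seizures.

8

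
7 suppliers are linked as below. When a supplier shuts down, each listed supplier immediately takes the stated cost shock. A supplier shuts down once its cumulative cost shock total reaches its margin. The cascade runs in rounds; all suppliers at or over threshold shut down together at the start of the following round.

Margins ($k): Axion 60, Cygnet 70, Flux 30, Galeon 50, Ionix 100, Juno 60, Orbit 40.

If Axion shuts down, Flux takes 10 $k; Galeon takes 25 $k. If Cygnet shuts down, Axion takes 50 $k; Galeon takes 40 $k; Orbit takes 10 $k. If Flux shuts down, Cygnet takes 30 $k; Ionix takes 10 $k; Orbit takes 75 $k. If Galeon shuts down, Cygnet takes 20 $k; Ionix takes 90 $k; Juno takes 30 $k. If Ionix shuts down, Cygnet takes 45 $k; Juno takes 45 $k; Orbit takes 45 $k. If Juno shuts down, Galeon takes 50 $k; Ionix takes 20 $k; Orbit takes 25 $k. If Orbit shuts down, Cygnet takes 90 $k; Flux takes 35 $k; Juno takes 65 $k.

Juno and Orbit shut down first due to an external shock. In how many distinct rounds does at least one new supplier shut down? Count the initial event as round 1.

Round 1 — Juno, Orbit shut down (initial).
  Cygnet: +90 → 90 ≥ 70
  Flux: +35 → 35 ≥ 30
  Galeon: +50 → 50 ≥ 50
  Ionix: +20 → 20 < 100
Round 2 — Cygnet, Flux, Galeon shut down.
  Axion: +50 → 50 < 60
  Ionix: +10+90 → 120 ≥ 100
Round 3 — Ionix shuts down.
No further shutdowns.

3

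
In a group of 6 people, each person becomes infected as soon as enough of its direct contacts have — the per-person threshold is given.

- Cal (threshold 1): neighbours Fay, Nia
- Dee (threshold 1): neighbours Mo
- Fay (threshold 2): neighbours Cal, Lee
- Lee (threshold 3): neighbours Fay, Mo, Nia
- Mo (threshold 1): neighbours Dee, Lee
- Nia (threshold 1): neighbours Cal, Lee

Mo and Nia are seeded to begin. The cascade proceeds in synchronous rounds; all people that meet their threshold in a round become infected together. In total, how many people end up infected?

Round 1 — Mo, Nia become infected (initial).
Round 2 — checking thresholds:
  Cal: 1 of 2 neighbours ≥ 1, becomes infected.
  Dee: 1 of 1 neighbours ≥ 1, becomes infected.
  Lee: 2 of 3 neighbours < 3, holds.
Round 3 — no new infections; cascade stops.

4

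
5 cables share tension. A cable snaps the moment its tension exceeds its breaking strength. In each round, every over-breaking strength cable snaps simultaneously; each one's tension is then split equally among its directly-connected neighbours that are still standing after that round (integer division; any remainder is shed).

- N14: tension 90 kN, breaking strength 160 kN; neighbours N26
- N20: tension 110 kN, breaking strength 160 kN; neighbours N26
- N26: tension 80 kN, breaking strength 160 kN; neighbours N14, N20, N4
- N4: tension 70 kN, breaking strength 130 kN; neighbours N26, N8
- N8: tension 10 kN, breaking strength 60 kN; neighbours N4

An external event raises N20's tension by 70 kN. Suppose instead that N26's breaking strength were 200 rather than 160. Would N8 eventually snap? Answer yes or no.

yes

With N26's breaking strength at 200:
Round 1 — N20 at 180 > 160. N20 snaps.
  N20 sheds 180 kN to N26: 180 each.
    N26: 80+180 = 260 > 200
Round 2 — N26 snaps.
  N26 sheds 260 kN to N14, N4: 130 each.
    N14: 90+130 = 220 > 160
    N4: 70+130 = 200 > 130
Round 3 — N14, N4 snap.
  N14 sheds 220 kN: no online neighbours, lost.
  N4 sheds 200 kN to N8: 200 each.
    N8: 10+200 = 210 > 60
Round 4 — N8 snaps.
  N8 sheds 210 kN: no online neighbours, lost.
No further breaks.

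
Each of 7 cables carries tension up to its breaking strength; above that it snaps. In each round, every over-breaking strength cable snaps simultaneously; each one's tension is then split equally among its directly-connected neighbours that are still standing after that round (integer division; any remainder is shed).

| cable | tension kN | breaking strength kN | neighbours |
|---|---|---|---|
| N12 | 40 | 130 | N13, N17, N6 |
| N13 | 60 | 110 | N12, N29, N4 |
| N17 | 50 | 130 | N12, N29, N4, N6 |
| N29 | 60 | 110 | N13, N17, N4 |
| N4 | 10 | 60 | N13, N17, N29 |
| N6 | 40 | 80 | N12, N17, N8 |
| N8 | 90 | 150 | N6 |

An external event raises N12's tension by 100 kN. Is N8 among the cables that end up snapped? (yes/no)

Round 1 — N12 at 140 > 130. N12 snaps.
  N12 sheds 140 kN to N13, N17, N6: 46 each (2 lost).
    N13: 60+46 = 106 ≤ 110
    N17: 50+46 = 96 ≤ 130
    N6: 40+46 = 86 > 80
Round 2 — N6 snaps.
  N6 sheds 86 kN to N17, N8: 43 each.
    N17: 96+43 = 139 > 130
    N8: 90+43 = 133 ≤ 150
Round 3 — N17 snaps.
  N17 sheds 139 kN to N29, N4: 69 each (1 lost).
    N29: 60+69 = 129 > 110
    N4: 10+69 = 79 > 60
Round 4 — N29, N4 snap.
  N29 sheds 129 kN to N13: 129 each.
    N13: 106+129 = 235 > 110
  N4 sheds 79 kN to N13: 79 each.
    N13: 235+79 = 314 > 110
Round 5 — N13 snaps.
  N13 sheds 314 kN: no online neighbours, lost.
No further breaks.

no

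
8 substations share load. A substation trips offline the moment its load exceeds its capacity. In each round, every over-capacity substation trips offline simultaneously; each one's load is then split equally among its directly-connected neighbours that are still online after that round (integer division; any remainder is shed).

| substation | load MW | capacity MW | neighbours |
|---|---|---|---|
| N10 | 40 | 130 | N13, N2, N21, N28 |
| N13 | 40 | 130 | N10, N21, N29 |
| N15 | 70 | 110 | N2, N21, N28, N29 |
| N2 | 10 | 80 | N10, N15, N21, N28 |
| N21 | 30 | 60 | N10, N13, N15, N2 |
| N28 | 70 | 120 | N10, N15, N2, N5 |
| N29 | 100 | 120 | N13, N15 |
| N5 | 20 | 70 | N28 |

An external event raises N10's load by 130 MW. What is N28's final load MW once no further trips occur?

Round 1 — N10 at 170 > 130. N10 trips offline.
  N10 sheds 170 MW to N13, N2, N21, N28: 42 each (2 lost).
    N13: 40+42 = 82 ≤ 130
    N2: 10+42 = 52 ≤ 80
    N21: 30+42 = 72 > 60
    N28: 70+42 = 112 ≤ 120
Round 2 — N21 trips offline.
  N21 sheds 72 MW to N13, N15, N2: 24 each.
    N13: 82+24 = 106 ≤ 130
    N15: 70+24 = 94 ≤ 110
    N2: 52+24 = 76 ≤ 80
No further trips.

112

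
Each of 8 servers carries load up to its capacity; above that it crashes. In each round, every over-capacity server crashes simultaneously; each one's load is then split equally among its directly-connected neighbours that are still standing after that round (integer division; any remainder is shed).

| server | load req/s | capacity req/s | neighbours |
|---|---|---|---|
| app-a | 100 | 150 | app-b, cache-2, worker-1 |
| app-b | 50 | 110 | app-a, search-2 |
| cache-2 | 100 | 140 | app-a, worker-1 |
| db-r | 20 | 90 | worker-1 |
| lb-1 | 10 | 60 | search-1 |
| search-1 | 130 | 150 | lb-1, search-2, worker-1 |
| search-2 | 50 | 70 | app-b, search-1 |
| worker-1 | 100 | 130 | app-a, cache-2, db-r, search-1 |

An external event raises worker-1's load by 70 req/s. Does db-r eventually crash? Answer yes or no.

no

Round 1 — worker-1 at 170 > 130. worker-1 crashes.
  worker-1 sheds 170 req/s to app-a, cache-2, db-r, search-1: 42 each (2 lost).
    app-a: 100+42 = 142 ≤ 150
    cache-2: 100+42 = 142 > 140
    db-r: 20+42 = 62 ≤ 90
    search-1: 130+42 = 172 > 150
Round 2 — cache-2, search-1 crash.
  cache-2 sheds 142 req/s to app-a: 142 each.
    app-a: 142+142 = 284 > 150
  search-1 sheds 172 req/s to lb-1, search-2: 86 each.
    lb-1: 10+86 = 96 > 60
    search-2: 50+86 = 136 > 70
Round 3 — app-a, lb-1, search-2 crash.
  app-a sheds 284 req/s to app-b: 284 each.
    app-b: 50+284 = 334 > 110
  lb-1 sheds 96 req/s: no online neighbours, lost.
  search-2 sheds 136 req/s to app-b: 136 each.
    app-b: 334+136 = 470 > 110
Round 4 — app-b crashes.
  app-b sheds 470 req/s: no online neighbours, lost.
No further crashes.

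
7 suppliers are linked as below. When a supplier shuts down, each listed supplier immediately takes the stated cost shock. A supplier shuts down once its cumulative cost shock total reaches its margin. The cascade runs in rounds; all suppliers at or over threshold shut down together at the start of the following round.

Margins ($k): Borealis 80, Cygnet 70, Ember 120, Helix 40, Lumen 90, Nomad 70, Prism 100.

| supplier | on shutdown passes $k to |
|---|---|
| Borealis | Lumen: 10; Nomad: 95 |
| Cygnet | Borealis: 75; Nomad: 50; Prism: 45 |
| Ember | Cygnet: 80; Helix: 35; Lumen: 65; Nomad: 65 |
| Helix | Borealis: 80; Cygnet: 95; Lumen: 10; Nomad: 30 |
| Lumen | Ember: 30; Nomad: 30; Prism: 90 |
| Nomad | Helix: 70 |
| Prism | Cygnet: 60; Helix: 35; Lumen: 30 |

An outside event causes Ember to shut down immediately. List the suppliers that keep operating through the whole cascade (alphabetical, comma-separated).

Lumen, Prism

Round 1 — Ember shuts down (initial).
  Cygnet: +80 → 80 ≥ 70
  Helix: +35 → 35 < 40
  Lumen: +65 → 65 < 90
  Nomad: +65 → 65 < 70
Round 2 — Cygnet shuts down.
  Borealis: +75 → 75 < 80
  Nomad: +50 → 115 ≥ 70
  Prism: +45 → 45 < 100
Round 3 — Nomad shuts down.
  Helix: +70 → 105 ≥ 40
Round 4 — Helix shuts down.
  Borealis: +80 → 155 ≥ 80
  Lumen: +10 → 75 < 90
Round 5 — Borealis shuts down.
  Lumen: +10 → 85 < 90
No further shutdowns.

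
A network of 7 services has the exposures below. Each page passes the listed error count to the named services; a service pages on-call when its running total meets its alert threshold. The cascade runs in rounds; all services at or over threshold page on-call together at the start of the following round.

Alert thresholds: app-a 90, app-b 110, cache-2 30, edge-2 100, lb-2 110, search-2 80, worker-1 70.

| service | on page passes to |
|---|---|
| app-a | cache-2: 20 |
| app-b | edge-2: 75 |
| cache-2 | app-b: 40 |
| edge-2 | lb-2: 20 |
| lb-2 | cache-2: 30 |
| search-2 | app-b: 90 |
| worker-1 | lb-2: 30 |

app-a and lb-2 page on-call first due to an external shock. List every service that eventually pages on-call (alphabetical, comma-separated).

Round 1 — app-a, lb-2 page on-call (initial).
  cache-2: +20+30 → 50 ≥ 30
Round 2 — cache-2 pages on-call.
  app-b: +40 → 40 < 110
No further pages.

app-a, cache-2, lb-2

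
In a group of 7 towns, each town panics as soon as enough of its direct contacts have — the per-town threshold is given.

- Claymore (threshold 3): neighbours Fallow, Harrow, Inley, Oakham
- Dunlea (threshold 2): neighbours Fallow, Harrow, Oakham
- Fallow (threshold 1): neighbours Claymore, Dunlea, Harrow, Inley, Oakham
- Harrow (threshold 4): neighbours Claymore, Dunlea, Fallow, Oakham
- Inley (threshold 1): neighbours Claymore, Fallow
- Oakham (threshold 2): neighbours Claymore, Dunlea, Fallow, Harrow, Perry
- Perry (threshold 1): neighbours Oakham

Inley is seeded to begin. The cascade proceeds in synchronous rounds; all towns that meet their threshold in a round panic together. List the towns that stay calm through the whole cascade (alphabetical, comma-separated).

Claymore, Dunlea, Harrow, Oakham, Perry

Round 1 — Inley panics (initial).
Round 2 — checking thresholds:
  Claymore: 1 of 4 neighbours < 3, holds.
  Fallow: 1 of 5 neighbours ≥ 1, panics.
Round 3 — no new panics; cascade stops.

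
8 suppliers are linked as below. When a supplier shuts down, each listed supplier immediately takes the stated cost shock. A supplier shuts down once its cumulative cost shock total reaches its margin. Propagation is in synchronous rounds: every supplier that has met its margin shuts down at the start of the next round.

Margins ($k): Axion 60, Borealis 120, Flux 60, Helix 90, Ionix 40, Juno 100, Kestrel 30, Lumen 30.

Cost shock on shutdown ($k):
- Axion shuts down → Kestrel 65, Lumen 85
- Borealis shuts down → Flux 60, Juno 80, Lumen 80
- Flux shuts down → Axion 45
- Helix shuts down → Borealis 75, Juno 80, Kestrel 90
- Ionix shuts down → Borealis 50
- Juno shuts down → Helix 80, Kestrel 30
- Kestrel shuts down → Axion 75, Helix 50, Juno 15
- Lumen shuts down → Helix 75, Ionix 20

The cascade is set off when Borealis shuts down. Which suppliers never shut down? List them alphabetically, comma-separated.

Axion, Helix, Ionix, Juno, Kestrel

Round 1 — Borealis shuts down (initial).
  Flux: +60 → 60 ≥ 60
  Juno: +80 → 80 < 100
  Lumen: +80 → 80 ≥ 30
Round 2 — Flux, Lumen shut down.
  Axion: +45 → 45 < 60
  Helix: +75 → 75 < 90
  Ionix: +20 → 20 < 40
No further shutdowns.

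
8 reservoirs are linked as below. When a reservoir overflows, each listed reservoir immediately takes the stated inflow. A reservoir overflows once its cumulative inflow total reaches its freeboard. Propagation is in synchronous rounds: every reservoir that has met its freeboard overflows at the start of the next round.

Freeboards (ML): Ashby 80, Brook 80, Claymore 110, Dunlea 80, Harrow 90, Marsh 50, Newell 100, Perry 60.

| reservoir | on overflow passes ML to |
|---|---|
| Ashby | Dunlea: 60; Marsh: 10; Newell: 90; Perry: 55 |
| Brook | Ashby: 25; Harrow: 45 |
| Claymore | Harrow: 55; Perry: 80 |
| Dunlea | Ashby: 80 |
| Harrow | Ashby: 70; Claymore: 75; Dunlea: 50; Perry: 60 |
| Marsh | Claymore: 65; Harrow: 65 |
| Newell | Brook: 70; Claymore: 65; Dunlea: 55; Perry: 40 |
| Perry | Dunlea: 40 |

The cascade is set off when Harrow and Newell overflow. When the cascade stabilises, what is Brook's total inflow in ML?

Round 1 — Harrow, Newell overflow (initial).
  Ashby: +70 → 70 < 80
  Brook: +70 → 70 < 80
  Claymore: +75+65 → 140 ≥ 110
  Dunlea: +50+55 → 105 ≥ 80
  Perry: +60+40 → 100 ≥ 60
Round 2 — Claymore, Dunlea, Perry overflow.
  Ashby: +80 → 150 ≥ 80
Round 3 — Ashby overflows.
  Marsh: +10 → 10 < 50
No further overflows.

70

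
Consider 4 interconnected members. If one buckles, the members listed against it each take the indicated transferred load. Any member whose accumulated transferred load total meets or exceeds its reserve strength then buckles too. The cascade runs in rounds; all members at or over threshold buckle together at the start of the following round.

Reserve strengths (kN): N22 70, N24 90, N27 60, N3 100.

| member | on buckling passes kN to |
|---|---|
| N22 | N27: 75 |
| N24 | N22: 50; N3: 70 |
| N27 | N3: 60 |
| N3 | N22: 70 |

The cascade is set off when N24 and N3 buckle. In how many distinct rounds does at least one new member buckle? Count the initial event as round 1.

3

Round 1 — N24, N3 buckle (initial).
  N22: +50+70 → 120 ≥ 70
Round 2 — N22 buckles.
  N27: +75 → 75 ≥ 60
Round 3 — N27 buckles.
No further bucklings.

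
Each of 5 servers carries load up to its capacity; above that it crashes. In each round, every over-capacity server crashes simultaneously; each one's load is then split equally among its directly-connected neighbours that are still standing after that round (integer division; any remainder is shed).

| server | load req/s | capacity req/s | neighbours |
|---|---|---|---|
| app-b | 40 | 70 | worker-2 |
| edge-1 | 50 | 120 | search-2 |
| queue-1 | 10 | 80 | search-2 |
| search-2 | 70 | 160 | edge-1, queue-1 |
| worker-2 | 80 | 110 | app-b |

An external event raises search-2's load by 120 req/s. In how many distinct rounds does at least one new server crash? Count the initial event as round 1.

Round 1 — search-2 at 190 > 160. search-2 crashes.
  search-2 sheds 190 req/s to edge-1, queue-1: 95 each.
    edge-1: 50+95 = 145 > 120
    queue-1: 10+95 = 105 > 80
Round 2 — edge-1, queue-1 crash.
  edge-1 sheds 145 req/s: no online neighbours, lost.
  queue-1 sheds 105 req/s: no online neighbours, lost.
No further crashes.

2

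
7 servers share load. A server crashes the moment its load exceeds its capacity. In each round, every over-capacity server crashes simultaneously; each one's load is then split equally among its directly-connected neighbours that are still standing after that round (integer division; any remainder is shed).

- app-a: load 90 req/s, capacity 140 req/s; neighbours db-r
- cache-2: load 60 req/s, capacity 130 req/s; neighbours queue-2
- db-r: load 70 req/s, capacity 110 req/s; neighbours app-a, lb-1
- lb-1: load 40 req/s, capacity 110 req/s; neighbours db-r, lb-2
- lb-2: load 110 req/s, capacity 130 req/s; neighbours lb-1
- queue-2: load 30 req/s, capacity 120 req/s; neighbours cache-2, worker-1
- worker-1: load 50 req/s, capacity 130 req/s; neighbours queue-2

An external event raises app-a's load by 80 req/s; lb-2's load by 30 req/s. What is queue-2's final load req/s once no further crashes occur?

Round 1 — app-a at 170 > 140; lb-2 at 140 > 130. app-a, lb-2 crash.
  app-a sheds 170 req/s to db-r: 170 each.
    db-r: 70+170 = 240 > 110
  lb-2 sheds 140 req/s to lb-1: 140 each.
    lb-1: 40+140 = 180 > 110
Round 2 — db-r, lb-1 crash.
  db-r sheds 240 req/s: no online neighbours, lost.
  lb-1 sheds 180 req/s: no online neighbours, lost.
No further crashes.

30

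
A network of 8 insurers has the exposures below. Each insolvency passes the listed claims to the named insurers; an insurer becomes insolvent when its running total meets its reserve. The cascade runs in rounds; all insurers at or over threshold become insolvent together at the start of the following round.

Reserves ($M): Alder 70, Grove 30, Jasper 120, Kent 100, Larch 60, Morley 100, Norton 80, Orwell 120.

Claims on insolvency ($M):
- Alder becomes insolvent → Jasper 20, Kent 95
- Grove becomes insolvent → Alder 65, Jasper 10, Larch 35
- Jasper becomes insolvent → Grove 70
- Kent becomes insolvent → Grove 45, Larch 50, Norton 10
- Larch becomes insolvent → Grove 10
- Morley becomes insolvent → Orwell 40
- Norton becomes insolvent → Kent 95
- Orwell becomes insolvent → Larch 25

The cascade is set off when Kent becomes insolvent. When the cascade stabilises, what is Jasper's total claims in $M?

10

Round 1 — Kent becomes insolvent (initial).
  Grove: +45 → 45 ≥ 30
  Larch: +50 → 50 < 60
  Norton: +10 → 10 < 80
Round 2 — Grove becomes insolvent.
  Alder: +65 → 65 < 70
  Jasper: +10 → 10 < 120
  Larch: +35 → 85 ≥ 60
Round 3 — Larch becomes insolvent.
No further insolvencies.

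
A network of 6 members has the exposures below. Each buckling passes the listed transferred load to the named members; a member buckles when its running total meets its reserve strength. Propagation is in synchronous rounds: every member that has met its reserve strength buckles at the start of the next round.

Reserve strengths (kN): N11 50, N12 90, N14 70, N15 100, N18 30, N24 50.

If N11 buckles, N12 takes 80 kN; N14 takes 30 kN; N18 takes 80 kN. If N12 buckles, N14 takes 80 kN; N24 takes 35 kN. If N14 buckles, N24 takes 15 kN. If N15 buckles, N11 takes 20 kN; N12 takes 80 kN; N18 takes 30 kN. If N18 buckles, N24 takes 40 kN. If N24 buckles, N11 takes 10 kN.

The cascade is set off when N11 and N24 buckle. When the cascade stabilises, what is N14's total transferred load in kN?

30

Round 1 — N11, N24 buckle (initial).
  N12: +80 → 80 < 90
  N14: +30 → 30 < 70
  N18: +80 → 80 ≥ 30
Round 2 — N18 buckles.
No further bucklings.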